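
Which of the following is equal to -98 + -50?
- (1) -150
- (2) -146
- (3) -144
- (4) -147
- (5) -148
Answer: 5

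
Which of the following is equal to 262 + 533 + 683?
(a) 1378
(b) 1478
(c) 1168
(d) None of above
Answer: b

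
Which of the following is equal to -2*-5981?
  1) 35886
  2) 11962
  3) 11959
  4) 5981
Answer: 2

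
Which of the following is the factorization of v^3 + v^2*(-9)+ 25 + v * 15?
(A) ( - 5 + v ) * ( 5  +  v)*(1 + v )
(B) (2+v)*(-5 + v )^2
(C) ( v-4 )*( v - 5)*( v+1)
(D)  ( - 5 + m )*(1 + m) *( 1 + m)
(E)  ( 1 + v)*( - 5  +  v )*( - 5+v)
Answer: E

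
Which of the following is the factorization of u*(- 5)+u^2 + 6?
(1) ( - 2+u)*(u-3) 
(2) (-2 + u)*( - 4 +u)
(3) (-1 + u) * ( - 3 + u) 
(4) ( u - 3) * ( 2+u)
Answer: 1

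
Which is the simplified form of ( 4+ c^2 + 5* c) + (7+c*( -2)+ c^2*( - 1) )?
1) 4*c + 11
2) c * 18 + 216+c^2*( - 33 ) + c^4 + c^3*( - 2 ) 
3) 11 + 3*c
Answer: 3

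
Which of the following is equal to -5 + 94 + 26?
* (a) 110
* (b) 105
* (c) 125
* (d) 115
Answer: d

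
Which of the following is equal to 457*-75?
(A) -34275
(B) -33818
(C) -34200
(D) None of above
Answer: A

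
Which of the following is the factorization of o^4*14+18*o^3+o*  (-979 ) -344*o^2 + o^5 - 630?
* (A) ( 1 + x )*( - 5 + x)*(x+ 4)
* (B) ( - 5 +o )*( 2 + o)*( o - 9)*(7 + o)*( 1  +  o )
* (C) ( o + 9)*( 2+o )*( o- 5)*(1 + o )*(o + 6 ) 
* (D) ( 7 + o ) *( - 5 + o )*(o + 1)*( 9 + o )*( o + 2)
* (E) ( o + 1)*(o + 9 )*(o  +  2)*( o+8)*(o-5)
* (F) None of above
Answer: D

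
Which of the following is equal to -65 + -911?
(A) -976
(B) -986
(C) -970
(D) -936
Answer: A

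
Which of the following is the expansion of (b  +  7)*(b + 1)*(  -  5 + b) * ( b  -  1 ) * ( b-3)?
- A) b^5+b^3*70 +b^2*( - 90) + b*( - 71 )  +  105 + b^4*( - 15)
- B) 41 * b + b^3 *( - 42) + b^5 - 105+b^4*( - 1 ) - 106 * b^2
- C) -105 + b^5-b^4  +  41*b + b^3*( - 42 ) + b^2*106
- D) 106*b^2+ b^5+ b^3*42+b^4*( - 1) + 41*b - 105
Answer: C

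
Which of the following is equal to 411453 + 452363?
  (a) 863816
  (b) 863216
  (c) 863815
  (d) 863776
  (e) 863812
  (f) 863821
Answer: a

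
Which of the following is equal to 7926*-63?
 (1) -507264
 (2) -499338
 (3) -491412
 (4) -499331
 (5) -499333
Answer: 2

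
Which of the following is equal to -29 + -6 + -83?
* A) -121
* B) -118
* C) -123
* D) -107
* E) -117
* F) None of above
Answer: B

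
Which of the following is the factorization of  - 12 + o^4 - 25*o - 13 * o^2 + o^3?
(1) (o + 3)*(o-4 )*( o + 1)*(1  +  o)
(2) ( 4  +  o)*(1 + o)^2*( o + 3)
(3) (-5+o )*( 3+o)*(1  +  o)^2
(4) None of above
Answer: 1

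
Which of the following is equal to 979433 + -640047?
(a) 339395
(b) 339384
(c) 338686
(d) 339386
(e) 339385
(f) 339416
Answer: d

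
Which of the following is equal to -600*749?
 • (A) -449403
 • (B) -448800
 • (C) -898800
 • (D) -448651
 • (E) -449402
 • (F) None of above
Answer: F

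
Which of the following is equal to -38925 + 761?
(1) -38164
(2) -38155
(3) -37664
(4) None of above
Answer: 1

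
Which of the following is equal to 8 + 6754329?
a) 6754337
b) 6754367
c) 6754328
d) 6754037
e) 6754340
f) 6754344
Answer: a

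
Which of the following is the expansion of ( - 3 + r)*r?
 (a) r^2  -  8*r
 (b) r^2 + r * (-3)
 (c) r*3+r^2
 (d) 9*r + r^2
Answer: b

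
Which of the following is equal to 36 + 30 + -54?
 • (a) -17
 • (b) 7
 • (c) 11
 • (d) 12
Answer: d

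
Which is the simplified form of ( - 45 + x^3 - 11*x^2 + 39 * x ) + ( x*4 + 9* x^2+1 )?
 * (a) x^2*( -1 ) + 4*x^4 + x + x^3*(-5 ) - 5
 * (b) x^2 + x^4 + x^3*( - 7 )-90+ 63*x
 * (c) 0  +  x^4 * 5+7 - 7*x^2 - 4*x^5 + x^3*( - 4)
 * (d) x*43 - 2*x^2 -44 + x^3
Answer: d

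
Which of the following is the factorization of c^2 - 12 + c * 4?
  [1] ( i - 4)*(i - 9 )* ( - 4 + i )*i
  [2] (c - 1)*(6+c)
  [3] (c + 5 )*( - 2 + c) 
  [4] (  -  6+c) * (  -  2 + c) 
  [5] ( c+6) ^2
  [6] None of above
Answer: 6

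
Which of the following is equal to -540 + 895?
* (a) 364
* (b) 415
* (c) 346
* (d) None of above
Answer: d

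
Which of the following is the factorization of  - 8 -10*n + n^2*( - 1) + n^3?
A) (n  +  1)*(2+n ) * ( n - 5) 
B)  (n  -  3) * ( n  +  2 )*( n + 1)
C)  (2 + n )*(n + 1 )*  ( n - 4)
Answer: C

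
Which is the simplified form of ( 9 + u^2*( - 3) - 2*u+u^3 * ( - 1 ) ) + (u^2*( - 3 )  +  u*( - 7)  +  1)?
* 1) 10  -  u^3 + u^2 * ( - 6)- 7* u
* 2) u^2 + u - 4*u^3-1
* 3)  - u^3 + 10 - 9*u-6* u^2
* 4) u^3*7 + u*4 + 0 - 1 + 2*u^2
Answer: 3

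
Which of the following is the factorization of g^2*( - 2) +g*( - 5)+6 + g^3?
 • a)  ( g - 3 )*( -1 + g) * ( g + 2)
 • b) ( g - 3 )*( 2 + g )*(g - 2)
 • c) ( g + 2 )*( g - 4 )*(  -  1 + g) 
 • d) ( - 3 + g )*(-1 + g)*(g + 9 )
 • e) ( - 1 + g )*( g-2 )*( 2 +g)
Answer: a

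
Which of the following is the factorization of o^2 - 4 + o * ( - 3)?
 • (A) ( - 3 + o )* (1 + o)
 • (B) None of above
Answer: B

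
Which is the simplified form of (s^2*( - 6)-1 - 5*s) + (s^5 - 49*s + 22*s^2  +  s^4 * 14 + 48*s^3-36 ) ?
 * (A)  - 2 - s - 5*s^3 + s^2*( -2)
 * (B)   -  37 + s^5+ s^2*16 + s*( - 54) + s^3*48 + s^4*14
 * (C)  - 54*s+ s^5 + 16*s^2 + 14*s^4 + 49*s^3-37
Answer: B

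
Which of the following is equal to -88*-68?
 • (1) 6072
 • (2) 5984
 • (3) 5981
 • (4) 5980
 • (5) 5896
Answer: 2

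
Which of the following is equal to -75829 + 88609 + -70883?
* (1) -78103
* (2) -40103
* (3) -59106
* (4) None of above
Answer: 4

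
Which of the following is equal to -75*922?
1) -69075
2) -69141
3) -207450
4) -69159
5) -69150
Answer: 5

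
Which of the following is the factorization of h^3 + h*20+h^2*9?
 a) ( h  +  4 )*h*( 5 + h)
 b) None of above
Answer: a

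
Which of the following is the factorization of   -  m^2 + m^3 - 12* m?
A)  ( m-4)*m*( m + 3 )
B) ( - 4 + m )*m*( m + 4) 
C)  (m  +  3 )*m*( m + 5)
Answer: A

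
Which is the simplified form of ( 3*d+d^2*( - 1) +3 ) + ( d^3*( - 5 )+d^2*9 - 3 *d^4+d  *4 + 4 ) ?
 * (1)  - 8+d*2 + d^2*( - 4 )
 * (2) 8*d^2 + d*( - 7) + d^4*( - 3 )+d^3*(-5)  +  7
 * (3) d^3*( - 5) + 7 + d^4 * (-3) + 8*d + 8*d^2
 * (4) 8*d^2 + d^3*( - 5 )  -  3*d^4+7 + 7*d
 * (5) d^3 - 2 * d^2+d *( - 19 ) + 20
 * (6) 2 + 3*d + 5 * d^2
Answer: 4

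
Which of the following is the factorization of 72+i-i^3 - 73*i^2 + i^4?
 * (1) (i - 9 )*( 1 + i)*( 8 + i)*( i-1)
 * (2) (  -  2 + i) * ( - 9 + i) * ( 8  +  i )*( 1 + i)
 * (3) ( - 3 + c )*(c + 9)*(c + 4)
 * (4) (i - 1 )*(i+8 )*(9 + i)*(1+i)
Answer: 1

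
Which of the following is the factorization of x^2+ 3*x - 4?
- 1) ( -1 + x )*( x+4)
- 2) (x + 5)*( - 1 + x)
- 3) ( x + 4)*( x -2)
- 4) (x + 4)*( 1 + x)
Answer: 1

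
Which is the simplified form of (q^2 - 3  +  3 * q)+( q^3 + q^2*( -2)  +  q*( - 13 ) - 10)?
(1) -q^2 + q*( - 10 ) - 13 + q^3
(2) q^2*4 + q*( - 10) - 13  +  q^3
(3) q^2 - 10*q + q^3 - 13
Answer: 1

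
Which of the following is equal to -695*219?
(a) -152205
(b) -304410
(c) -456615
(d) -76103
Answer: a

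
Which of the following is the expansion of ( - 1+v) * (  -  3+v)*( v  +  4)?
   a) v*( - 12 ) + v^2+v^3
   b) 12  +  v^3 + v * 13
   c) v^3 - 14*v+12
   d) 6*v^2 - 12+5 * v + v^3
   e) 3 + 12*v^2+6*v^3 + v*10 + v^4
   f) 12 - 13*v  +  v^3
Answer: f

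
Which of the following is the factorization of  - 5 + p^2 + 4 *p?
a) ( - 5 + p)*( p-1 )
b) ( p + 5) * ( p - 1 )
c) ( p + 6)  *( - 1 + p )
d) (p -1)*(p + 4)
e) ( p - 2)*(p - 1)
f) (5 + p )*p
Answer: b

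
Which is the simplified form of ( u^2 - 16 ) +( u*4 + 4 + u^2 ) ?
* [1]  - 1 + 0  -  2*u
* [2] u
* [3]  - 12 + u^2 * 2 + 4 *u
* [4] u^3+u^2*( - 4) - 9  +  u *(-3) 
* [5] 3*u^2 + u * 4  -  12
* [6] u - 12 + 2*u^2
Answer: 3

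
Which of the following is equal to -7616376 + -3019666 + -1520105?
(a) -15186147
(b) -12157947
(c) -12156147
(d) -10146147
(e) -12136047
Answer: c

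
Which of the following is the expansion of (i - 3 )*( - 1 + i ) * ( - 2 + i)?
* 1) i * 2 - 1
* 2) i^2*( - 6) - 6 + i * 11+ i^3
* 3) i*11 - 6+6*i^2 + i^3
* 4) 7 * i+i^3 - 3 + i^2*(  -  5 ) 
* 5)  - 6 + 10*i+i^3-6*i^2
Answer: 2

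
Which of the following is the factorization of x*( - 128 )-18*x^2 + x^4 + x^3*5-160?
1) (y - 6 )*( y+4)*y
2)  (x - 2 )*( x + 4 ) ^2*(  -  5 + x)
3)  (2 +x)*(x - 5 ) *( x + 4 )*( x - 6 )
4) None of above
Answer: 4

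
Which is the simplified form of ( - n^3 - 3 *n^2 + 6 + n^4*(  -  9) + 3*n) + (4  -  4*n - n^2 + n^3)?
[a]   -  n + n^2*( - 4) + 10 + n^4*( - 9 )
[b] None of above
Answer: a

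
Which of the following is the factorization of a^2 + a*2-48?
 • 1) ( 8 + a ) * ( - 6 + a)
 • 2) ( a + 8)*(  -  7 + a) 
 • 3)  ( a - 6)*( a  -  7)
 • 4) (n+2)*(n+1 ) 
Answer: 1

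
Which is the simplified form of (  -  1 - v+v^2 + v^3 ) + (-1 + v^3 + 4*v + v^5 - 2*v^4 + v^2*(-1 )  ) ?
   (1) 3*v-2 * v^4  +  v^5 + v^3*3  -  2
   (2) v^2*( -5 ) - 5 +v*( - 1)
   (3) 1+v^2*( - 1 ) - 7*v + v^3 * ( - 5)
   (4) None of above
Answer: 4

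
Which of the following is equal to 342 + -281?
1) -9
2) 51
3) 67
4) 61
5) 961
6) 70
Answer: 4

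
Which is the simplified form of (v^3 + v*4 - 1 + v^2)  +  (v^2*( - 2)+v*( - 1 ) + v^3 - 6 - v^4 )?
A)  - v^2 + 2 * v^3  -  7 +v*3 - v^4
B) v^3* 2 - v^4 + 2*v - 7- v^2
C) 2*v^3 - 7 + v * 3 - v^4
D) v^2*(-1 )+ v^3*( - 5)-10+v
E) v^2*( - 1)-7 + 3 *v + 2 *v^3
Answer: A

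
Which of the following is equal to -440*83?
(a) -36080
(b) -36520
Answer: b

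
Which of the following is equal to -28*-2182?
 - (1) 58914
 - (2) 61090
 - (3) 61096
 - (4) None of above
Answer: 3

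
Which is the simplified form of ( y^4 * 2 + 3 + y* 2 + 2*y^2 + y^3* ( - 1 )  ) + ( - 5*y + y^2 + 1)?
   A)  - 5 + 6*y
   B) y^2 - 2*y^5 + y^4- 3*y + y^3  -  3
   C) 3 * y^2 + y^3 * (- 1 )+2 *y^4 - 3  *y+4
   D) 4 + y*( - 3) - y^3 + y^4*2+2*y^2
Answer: C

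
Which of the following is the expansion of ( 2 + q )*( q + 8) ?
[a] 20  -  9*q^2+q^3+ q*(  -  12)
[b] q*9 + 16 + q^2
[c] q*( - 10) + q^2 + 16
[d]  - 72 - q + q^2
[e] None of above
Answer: e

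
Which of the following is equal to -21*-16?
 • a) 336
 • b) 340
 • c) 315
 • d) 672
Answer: a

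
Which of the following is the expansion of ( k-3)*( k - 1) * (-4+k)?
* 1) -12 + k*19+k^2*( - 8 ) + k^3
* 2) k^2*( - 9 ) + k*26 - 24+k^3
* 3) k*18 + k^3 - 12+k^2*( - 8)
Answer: 1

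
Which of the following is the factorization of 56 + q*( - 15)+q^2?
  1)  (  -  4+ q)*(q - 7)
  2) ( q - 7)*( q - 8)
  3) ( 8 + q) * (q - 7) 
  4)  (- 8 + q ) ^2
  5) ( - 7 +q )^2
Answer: 2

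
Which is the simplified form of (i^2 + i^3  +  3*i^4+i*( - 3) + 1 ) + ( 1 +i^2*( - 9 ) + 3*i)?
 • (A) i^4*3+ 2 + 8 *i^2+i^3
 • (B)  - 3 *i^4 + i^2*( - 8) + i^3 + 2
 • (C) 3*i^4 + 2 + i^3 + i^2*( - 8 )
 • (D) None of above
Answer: C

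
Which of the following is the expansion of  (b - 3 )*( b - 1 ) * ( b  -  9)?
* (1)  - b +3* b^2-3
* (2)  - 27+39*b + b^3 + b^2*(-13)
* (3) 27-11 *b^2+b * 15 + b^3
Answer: 2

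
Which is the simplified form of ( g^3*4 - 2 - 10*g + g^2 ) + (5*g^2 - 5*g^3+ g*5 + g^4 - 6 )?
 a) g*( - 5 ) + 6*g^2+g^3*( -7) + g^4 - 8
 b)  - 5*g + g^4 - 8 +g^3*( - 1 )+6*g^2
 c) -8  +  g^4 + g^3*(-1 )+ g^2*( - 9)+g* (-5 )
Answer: b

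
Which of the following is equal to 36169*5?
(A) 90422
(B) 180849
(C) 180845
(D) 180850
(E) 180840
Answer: C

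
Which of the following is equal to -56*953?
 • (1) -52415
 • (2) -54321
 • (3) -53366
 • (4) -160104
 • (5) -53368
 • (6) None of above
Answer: 5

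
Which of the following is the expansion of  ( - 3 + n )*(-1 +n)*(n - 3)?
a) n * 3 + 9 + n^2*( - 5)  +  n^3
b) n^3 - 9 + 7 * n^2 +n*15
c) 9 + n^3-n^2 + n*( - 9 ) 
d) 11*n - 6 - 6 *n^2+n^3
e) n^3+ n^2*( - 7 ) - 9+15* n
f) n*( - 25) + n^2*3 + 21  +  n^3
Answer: e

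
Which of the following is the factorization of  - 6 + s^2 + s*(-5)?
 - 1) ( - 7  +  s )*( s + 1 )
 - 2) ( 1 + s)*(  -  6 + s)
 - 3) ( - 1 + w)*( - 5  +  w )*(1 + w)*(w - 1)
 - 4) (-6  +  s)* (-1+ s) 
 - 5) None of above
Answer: 2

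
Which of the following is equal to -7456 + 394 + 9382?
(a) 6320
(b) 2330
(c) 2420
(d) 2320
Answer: d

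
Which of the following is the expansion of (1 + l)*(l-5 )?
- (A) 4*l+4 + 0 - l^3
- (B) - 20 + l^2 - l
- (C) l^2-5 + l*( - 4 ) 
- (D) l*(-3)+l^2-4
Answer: C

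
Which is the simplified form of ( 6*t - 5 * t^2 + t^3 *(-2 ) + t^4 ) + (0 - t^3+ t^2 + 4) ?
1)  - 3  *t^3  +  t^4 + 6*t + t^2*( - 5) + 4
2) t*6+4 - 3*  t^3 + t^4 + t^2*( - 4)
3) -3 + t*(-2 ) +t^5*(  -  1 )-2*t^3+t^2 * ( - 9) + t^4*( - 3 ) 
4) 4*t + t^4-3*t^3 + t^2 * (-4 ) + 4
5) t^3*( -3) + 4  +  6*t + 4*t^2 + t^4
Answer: 2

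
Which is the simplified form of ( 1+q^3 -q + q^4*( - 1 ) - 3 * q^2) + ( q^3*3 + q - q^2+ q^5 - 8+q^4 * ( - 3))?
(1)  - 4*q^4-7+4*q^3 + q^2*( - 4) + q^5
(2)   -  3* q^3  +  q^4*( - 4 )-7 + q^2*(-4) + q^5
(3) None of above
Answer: 1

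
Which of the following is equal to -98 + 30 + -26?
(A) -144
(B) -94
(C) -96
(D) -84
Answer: B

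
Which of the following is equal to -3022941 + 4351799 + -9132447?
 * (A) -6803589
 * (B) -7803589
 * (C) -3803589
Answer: B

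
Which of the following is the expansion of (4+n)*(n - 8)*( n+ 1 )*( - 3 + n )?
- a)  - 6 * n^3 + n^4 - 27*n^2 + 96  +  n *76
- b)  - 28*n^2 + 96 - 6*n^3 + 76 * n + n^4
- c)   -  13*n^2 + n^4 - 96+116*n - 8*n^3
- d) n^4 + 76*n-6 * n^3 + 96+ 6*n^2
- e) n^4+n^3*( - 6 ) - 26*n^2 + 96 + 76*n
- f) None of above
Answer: a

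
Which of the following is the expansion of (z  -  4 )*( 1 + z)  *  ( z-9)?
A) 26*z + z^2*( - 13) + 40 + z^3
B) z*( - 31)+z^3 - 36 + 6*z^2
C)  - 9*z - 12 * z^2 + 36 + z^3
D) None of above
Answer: D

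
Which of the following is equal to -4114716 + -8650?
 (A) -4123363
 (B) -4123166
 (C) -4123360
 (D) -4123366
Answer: D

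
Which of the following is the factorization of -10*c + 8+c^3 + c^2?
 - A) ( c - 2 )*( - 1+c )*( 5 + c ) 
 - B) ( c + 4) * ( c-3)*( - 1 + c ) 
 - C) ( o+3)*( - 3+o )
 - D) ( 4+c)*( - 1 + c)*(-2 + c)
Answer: D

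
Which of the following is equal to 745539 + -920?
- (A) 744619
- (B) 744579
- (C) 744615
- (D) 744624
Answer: A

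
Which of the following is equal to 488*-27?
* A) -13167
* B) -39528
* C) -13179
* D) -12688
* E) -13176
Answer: E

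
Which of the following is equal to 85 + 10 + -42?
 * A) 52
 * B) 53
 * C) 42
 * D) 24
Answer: B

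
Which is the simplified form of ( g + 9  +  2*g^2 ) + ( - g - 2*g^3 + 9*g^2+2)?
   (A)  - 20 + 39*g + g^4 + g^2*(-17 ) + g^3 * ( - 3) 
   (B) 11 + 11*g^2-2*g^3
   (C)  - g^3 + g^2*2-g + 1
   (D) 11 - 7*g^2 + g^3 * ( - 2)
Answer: B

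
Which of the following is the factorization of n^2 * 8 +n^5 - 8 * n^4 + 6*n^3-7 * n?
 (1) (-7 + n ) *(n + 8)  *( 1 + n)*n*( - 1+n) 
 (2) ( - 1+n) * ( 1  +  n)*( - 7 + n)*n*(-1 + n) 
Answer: 2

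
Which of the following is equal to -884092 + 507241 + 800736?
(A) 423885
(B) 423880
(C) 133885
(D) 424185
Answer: A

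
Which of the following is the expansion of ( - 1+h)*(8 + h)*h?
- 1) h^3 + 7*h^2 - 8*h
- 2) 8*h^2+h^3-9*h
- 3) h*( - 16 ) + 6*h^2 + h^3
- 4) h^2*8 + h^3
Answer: 1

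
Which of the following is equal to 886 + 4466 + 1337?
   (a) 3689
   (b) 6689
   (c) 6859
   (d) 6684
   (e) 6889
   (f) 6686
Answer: b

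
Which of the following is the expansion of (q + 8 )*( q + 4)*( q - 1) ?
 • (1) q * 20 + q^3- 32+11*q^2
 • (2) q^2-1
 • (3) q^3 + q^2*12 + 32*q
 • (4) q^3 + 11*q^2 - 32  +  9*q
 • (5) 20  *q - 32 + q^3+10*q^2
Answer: 1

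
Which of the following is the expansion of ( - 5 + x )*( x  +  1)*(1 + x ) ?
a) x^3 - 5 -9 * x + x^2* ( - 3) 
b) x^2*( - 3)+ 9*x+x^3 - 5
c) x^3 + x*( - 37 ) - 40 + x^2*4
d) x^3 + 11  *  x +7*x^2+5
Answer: a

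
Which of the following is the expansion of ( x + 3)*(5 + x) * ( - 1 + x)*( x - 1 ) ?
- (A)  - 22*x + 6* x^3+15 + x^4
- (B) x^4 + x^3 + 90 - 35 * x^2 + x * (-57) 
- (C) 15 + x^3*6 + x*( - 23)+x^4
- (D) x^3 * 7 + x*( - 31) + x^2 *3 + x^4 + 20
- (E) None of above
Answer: A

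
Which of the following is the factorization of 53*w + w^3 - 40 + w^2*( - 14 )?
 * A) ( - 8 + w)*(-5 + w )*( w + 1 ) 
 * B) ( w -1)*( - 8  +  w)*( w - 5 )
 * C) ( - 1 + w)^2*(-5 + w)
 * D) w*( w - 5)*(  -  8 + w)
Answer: B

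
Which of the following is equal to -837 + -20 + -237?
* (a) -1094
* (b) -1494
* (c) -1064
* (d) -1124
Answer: a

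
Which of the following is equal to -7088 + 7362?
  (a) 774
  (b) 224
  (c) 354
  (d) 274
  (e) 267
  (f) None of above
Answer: d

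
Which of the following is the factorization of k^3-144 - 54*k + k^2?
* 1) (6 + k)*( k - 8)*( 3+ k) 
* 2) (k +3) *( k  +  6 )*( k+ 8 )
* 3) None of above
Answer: 1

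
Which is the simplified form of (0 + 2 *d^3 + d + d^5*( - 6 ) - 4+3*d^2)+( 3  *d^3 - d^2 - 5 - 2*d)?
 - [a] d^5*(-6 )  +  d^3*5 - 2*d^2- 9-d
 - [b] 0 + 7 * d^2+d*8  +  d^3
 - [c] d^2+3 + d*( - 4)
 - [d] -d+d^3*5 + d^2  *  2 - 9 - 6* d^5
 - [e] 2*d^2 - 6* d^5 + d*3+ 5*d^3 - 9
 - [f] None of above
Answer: d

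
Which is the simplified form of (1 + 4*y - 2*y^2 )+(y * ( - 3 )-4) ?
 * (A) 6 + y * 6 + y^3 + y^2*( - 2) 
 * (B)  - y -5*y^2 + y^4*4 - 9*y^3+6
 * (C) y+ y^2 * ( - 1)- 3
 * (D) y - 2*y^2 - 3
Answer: D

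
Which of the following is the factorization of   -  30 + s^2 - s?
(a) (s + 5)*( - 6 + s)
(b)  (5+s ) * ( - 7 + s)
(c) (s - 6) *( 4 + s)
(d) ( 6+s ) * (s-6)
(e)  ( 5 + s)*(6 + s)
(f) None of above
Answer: a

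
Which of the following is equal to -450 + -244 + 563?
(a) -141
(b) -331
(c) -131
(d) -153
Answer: c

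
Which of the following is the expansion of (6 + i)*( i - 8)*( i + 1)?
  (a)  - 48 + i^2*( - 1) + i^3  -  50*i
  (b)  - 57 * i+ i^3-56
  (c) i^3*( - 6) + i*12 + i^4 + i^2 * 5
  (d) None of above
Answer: a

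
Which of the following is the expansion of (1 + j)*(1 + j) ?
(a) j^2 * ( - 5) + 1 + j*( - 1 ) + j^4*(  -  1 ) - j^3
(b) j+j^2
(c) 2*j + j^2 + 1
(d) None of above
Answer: c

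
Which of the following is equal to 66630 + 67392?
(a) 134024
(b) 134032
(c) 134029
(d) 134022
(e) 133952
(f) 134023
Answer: d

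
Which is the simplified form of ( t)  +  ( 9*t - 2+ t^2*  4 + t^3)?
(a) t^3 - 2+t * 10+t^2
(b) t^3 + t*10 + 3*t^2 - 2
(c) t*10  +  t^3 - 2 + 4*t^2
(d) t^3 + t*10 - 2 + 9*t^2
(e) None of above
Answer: c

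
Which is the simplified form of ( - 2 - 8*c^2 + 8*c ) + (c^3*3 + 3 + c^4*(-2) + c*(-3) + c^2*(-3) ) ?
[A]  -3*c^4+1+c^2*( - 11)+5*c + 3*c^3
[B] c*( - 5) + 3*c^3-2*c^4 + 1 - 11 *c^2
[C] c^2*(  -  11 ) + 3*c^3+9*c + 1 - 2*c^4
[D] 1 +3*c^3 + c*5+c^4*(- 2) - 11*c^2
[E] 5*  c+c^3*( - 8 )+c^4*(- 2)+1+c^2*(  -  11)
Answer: D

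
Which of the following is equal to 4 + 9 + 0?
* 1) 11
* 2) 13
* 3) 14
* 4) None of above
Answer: 2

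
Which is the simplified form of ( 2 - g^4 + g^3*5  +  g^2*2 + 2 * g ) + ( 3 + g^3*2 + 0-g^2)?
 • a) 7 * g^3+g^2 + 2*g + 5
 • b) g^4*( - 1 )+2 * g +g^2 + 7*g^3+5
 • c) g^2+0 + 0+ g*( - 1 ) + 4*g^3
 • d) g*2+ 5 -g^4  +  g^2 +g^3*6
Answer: b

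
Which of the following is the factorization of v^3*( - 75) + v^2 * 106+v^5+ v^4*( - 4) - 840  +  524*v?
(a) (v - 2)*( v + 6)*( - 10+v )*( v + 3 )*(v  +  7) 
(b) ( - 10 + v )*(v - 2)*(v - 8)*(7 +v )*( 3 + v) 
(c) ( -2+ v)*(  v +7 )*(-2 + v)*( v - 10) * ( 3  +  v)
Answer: c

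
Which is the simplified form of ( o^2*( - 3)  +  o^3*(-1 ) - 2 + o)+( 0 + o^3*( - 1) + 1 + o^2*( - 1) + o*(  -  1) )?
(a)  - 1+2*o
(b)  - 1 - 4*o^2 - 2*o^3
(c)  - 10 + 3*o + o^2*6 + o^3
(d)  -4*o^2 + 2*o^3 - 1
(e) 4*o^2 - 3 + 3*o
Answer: b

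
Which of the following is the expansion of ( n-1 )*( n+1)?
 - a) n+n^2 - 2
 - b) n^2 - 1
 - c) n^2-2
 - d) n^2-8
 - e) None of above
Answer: b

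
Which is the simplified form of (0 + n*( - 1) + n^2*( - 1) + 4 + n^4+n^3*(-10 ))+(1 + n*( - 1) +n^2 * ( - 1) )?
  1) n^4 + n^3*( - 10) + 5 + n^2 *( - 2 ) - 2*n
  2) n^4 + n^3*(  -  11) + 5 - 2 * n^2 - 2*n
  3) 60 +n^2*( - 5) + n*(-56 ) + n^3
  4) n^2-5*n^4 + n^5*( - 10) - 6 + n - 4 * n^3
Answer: 1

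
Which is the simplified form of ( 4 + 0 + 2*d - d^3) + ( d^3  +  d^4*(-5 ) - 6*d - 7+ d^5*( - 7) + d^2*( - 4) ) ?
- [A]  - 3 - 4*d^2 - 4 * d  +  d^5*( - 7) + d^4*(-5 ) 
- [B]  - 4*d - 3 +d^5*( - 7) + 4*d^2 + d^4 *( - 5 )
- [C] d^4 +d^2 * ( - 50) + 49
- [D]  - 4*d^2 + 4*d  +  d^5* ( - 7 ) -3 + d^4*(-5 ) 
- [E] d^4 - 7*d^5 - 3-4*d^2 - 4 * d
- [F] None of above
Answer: A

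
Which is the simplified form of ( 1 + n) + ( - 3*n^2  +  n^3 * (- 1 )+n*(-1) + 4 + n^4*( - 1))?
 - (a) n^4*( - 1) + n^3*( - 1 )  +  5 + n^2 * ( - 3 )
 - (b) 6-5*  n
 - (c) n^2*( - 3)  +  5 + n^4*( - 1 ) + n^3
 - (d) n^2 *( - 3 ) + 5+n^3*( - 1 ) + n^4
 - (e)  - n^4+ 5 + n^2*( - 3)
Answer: a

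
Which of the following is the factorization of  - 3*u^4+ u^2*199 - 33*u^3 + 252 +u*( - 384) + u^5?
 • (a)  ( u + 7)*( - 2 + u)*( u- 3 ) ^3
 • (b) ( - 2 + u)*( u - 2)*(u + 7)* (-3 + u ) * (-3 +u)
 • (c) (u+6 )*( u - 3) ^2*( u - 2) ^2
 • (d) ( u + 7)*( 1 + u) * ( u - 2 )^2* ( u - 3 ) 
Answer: b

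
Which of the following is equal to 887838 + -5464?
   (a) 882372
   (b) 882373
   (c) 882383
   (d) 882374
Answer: d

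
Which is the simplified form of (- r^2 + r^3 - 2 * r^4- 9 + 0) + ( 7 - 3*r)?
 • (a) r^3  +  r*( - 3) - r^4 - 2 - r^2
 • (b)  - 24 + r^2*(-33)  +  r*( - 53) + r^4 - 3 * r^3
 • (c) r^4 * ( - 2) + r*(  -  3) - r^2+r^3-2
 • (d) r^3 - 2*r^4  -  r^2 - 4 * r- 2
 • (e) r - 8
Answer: c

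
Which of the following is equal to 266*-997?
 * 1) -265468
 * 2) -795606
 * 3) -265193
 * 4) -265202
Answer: 4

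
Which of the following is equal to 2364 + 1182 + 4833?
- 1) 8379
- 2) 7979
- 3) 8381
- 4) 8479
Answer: 1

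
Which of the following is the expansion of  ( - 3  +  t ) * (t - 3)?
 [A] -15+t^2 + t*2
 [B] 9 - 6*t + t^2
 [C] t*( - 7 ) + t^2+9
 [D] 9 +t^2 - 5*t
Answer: B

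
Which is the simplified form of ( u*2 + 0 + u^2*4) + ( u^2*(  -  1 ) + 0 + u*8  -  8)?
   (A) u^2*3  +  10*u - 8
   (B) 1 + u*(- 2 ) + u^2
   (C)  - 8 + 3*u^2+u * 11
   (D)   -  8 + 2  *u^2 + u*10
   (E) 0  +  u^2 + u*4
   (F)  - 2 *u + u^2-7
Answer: A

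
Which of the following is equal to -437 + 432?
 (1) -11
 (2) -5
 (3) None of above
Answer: 2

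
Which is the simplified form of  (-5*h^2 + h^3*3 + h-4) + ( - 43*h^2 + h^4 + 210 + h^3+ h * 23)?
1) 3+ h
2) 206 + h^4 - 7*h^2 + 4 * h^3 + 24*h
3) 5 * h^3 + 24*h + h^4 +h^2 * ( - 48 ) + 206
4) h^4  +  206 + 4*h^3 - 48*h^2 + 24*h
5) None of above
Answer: 4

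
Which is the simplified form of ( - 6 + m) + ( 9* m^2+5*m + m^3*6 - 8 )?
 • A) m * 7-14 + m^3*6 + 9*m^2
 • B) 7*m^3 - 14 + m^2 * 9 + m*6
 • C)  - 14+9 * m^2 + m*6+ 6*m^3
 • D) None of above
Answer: C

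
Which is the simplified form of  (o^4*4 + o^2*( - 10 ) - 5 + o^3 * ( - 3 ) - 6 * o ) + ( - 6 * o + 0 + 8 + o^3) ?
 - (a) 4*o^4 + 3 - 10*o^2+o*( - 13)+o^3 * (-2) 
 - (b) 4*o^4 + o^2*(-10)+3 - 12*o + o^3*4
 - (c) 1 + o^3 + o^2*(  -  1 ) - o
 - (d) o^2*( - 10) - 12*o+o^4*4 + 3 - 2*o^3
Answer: d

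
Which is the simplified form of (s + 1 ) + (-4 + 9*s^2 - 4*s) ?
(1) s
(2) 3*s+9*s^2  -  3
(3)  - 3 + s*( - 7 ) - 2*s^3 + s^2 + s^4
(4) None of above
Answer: 4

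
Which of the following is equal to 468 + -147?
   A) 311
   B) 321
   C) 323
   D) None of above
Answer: B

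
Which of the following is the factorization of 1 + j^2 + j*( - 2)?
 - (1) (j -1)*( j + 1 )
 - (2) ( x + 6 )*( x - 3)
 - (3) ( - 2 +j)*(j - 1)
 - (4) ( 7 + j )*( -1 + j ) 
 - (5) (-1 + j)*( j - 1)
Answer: 5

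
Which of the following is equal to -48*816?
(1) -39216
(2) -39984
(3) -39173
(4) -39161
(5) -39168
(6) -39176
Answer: 5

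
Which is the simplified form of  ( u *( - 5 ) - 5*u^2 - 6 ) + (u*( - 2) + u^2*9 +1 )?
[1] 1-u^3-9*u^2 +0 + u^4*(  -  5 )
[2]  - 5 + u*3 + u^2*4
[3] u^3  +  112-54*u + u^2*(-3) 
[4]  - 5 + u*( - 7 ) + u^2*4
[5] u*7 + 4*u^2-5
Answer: 4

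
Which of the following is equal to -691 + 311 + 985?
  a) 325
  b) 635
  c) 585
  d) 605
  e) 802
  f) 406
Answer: d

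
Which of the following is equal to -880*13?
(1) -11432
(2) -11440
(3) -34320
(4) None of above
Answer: 2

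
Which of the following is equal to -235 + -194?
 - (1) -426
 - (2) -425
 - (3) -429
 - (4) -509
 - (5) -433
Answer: 3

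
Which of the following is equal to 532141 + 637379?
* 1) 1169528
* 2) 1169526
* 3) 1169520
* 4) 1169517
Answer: 3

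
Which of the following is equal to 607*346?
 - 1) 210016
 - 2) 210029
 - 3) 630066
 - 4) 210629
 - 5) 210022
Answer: 5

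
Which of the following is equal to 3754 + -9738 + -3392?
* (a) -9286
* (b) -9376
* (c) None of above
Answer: b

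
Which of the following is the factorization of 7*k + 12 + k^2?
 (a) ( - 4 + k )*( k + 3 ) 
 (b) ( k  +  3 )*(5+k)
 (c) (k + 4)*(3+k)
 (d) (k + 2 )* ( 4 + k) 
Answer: c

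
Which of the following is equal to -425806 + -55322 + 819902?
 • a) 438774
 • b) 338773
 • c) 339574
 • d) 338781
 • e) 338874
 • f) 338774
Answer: f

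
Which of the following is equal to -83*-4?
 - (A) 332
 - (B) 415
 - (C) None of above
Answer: A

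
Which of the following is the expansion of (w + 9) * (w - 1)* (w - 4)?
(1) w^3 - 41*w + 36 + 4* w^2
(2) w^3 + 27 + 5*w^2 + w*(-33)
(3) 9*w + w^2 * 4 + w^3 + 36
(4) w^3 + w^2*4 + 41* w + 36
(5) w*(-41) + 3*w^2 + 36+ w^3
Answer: 1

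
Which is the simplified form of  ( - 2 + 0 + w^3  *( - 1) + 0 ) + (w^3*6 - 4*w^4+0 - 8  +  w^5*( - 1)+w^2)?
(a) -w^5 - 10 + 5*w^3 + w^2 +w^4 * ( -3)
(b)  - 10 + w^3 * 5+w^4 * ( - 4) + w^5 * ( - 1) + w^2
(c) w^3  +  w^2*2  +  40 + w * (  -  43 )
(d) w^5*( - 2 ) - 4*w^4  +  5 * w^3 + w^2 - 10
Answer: b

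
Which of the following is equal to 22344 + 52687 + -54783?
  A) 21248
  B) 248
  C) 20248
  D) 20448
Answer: C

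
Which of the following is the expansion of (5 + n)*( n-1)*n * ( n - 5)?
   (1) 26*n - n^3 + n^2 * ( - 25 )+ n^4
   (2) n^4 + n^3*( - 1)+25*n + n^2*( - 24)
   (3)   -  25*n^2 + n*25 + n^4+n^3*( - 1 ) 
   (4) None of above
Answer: 3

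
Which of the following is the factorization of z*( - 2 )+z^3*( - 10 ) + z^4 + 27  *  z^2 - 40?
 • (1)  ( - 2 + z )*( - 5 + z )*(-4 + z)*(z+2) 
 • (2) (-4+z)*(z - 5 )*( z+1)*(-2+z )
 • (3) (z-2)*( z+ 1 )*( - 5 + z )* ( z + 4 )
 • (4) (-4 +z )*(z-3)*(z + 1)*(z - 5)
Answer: 2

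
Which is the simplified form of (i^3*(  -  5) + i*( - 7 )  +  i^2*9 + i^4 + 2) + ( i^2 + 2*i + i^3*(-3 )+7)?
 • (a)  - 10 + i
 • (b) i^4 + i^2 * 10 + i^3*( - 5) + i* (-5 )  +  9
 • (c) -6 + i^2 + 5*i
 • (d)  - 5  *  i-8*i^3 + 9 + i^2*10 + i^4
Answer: d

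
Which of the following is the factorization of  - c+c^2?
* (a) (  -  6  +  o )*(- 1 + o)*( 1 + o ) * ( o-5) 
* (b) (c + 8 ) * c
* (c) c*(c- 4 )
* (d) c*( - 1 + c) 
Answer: d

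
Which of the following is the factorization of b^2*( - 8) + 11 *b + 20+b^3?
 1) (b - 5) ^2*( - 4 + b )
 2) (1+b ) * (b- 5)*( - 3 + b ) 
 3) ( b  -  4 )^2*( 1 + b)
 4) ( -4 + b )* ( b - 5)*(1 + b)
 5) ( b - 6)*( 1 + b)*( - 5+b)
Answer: 4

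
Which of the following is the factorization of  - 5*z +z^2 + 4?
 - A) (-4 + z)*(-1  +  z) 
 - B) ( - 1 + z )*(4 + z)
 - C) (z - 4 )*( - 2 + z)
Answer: A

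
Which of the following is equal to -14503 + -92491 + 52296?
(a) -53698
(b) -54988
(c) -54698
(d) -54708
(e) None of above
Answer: c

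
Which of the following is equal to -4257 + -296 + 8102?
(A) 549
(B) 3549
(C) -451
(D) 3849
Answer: B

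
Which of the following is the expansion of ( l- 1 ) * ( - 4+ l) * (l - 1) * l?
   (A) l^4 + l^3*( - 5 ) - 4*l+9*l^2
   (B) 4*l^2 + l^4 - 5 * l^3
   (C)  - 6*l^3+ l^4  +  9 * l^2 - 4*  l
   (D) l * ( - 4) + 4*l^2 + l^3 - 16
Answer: C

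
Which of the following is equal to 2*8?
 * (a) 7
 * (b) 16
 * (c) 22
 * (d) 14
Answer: b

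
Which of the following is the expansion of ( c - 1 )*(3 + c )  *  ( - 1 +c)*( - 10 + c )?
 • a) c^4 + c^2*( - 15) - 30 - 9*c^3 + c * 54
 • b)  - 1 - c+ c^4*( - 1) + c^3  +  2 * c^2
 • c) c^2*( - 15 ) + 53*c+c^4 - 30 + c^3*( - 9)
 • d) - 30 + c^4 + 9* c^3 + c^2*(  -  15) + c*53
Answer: c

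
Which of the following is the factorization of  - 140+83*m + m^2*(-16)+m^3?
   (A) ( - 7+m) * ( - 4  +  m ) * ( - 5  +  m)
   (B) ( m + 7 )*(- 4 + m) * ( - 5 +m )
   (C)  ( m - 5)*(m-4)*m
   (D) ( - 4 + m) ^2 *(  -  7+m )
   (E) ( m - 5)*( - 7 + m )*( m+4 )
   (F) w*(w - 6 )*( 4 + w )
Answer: A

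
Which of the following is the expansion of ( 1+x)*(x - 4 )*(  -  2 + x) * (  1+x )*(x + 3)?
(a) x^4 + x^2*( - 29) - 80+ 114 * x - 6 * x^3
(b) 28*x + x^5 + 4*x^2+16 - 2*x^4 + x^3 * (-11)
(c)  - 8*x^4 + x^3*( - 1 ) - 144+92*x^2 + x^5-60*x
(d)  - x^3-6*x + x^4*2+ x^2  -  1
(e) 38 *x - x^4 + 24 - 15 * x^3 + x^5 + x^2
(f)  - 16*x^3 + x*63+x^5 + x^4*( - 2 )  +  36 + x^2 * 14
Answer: e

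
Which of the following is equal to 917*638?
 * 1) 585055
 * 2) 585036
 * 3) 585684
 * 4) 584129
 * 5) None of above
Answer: 5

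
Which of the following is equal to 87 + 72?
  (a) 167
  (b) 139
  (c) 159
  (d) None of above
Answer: c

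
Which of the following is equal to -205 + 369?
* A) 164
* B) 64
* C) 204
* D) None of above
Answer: A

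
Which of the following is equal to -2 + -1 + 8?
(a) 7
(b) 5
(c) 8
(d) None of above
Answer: b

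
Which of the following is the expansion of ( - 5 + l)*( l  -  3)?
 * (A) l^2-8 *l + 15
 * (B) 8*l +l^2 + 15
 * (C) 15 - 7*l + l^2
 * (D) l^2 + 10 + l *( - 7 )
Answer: A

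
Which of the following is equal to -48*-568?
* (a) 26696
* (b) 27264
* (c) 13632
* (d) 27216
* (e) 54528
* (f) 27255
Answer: b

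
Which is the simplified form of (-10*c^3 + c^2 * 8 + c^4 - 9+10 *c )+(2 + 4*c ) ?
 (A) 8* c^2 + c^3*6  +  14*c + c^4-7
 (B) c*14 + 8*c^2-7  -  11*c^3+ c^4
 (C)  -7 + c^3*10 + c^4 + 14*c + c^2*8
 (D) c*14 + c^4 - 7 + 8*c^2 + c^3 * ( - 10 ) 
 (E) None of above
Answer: D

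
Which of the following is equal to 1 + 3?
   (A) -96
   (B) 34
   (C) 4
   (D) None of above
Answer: C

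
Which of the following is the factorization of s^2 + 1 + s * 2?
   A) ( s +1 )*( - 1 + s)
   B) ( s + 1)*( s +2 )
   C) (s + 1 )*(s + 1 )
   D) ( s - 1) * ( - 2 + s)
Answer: C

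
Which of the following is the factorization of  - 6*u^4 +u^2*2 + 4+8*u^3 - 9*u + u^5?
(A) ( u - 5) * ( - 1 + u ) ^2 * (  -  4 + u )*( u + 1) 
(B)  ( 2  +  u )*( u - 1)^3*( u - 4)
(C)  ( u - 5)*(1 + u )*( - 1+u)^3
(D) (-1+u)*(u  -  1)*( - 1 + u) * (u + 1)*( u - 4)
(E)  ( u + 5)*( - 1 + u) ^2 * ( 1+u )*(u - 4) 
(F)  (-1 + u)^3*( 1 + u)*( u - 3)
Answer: D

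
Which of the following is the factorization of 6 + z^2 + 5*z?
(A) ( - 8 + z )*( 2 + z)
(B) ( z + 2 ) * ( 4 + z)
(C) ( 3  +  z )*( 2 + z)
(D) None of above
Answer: C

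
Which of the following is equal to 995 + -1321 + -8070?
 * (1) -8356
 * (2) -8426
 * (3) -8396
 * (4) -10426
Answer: 3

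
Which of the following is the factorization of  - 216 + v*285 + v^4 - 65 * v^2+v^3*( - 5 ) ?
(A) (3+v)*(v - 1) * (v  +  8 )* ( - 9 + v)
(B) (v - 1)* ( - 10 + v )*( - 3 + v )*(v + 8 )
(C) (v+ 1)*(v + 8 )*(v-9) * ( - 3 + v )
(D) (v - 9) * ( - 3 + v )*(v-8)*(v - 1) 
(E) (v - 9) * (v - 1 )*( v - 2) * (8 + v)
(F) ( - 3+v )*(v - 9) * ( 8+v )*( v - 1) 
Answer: F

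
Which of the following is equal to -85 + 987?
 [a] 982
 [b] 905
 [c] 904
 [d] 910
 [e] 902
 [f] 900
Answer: e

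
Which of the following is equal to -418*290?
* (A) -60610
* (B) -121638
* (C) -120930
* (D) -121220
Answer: D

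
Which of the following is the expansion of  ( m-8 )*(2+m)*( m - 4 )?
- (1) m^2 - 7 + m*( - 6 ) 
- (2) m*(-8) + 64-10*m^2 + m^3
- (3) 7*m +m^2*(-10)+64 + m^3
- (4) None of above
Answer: 4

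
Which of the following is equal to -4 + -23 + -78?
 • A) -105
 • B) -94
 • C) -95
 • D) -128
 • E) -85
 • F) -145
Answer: A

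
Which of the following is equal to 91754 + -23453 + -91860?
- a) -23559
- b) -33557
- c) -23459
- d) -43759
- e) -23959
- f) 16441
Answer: a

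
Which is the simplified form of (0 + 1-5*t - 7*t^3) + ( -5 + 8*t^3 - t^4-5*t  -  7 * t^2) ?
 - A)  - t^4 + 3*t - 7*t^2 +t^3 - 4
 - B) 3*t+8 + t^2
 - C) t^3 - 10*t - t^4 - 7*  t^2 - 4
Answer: C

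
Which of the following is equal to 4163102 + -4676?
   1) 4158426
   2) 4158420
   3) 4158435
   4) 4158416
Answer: 1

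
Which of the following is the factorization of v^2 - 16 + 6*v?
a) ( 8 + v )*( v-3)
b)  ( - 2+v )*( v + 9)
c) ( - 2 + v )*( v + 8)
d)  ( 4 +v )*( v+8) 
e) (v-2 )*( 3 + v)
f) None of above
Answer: c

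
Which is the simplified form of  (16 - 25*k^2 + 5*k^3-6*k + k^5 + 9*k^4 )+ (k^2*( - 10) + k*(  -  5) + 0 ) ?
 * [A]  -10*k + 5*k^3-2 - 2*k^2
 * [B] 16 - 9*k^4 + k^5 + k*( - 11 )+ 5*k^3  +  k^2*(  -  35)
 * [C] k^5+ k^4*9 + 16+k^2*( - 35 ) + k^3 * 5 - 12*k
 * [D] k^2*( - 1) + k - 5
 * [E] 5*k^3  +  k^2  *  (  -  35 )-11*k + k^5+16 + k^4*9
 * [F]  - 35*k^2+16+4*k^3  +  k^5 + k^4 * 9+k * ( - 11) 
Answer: E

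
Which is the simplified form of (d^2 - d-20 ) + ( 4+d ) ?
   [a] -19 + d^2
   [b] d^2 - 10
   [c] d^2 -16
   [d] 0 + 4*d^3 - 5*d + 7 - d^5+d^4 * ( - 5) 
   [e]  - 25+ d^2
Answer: c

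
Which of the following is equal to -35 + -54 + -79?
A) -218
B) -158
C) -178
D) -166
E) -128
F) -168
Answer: F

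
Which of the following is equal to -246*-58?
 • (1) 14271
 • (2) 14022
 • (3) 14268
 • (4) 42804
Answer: 3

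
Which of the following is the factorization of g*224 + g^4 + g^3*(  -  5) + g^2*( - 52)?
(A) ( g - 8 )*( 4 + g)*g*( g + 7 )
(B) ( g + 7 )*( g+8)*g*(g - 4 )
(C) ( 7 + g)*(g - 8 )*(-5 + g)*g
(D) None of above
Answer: D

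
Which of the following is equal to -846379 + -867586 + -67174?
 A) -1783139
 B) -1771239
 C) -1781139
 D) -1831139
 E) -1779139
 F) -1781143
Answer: C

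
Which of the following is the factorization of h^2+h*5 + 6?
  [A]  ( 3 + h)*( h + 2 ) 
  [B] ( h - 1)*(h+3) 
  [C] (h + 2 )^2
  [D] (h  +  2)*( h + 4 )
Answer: A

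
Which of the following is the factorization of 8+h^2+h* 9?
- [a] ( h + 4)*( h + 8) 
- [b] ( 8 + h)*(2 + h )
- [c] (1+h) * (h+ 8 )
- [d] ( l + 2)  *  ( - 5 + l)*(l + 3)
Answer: c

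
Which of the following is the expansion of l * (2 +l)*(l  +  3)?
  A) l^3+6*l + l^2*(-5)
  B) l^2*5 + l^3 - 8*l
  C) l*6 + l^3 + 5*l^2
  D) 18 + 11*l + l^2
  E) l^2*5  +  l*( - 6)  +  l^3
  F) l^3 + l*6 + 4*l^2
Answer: C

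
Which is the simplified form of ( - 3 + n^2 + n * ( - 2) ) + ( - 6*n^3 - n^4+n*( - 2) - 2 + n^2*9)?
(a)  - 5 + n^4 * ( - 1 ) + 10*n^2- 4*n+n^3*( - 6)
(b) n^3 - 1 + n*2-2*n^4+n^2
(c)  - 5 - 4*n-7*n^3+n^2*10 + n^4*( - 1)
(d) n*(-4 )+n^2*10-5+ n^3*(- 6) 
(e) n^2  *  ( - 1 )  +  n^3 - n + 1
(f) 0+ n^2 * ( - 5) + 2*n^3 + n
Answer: a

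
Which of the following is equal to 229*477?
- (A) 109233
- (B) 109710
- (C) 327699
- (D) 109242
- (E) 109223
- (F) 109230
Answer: A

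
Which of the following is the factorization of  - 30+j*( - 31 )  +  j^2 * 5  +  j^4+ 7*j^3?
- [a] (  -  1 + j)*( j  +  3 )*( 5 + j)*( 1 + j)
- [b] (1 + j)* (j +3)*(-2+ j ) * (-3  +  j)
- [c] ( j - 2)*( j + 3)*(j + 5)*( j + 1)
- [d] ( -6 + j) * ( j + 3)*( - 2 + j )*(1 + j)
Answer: c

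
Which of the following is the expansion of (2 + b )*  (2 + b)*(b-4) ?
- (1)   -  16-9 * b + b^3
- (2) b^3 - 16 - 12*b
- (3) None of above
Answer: 2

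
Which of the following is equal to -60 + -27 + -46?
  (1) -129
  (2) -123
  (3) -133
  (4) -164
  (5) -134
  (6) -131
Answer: 3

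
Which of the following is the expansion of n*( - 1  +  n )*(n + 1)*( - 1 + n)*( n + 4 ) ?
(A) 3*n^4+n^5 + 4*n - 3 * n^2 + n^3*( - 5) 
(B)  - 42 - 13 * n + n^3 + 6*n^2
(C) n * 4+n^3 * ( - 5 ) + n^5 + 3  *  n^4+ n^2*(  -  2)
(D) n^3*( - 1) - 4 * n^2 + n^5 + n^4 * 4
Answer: A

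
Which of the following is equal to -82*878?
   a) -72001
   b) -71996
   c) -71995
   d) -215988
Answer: b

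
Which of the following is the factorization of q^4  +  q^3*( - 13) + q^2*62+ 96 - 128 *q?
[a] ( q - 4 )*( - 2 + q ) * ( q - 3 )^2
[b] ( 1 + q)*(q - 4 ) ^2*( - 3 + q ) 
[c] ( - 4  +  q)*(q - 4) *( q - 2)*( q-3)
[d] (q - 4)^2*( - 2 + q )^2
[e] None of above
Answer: c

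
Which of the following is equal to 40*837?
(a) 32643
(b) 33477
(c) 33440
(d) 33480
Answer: d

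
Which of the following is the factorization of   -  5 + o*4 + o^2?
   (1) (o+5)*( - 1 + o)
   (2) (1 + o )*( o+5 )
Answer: 1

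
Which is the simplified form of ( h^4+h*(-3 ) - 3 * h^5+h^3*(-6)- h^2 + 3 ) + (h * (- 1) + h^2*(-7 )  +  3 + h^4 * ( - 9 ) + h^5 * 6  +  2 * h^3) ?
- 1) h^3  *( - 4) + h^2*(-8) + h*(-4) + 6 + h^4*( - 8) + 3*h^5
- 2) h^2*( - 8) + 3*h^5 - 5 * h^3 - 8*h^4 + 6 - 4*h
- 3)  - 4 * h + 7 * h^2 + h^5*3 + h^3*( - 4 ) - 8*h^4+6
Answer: 1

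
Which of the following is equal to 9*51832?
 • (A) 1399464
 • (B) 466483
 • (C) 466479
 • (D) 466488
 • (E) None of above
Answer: D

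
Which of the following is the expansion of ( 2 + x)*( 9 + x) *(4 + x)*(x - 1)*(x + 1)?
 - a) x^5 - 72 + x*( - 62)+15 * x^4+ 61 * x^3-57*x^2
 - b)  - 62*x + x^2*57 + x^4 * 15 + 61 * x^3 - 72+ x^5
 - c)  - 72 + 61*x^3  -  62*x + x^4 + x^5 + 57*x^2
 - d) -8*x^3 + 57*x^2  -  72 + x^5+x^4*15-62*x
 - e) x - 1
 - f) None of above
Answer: b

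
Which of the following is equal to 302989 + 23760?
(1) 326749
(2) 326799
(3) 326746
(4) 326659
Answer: 1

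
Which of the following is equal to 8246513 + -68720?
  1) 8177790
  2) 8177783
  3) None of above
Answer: 3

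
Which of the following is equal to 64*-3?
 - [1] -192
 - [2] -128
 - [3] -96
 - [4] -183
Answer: 1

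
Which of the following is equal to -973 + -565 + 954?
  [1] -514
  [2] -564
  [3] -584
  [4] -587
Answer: 3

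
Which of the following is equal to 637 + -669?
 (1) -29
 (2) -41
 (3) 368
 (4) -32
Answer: 4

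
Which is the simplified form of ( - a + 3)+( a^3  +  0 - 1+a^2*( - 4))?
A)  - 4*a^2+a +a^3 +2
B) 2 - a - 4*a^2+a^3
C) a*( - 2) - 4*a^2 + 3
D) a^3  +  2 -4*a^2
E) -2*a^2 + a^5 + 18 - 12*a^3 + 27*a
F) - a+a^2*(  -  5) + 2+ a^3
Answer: B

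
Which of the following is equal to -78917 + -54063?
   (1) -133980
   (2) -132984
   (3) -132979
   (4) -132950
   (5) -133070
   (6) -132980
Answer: 6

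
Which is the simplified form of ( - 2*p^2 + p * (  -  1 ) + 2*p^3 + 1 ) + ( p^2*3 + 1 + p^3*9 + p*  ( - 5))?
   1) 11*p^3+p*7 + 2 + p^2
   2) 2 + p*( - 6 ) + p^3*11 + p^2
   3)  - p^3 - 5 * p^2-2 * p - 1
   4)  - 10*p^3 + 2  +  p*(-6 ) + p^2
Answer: 2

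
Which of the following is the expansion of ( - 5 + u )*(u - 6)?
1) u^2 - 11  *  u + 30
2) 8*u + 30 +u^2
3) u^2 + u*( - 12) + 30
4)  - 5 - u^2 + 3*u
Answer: 1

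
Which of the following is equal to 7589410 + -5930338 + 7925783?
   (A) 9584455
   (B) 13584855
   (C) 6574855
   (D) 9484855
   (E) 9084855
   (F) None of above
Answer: F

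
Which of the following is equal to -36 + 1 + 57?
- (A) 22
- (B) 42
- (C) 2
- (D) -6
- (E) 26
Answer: A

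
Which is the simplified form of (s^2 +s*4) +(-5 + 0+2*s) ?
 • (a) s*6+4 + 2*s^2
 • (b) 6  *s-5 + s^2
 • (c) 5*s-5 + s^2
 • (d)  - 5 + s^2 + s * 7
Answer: b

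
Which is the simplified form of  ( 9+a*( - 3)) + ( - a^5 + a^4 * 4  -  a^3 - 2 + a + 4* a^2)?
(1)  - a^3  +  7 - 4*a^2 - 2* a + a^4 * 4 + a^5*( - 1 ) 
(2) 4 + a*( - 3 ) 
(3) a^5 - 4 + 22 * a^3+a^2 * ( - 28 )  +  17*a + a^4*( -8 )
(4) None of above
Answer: 4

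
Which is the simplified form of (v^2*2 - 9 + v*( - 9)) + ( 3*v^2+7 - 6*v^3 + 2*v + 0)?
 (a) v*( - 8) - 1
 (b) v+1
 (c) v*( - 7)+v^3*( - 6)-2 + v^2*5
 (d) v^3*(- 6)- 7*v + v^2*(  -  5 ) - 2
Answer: c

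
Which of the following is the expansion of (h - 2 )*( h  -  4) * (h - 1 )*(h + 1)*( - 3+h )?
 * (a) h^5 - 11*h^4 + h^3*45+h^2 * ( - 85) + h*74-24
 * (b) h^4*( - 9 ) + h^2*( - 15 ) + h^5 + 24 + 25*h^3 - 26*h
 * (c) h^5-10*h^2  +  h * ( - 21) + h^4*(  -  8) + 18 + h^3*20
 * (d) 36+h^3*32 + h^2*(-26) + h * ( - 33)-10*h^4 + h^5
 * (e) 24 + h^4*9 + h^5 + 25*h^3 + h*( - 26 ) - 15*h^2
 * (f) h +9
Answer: b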